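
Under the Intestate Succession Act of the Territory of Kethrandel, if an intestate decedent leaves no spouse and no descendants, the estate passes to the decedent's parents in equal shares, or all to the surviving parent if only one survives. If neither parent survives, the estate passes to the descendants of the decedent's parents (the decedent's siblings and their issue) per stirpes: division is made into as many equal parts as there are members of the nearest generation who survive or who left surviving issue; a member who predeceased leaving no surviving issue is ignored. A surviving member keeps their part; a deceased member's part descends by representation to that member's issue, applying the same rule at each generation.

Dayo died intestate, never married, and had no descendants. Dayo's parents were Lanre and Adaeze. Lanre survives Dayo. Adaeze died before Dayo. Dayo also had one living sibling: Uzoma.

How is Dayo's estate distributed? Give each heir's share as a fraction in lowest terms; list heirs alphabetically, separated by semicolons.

Only one parent, Lanre, survives, so Lanre takes the entire estate. The siblings take nothing because a surviving parent has priority.

Lanre 1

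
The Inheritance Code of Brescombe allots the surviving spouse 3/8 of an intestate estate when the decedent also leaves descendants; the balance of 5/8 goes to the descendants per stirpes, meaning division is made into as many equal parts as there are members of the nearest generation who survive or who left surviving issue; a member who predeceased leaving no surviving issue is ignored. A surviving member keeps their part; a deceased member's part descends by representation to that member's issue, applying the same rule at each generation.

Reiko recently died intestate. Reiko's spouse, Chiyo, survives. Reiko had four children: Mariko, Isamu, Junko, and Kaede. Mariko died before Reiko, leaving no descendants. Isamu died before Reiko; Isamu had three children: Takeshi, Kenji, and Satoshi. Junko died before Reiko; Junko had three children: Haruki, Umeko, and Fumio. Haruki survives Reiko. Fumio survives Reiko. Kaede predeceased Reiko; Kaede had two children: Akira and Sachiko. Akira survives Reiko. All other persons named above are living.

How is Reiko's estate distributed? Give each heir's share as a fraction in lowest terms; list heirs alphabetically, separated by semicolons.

Chiyo, as surviving spouse, takes 3/8.
The remaining 5/8 passes to Reiko's descendants per stirpes.
Mariko left no surviving issue, so that branch lapses and is disregarded.
The 5/8 is divided into 3 equal shares of 5/24 among Isamu, Junko, Kaede.
Isamu predeceased; the 5/24 allotted to Isamu's branch passes to Isamu's issue by representation.
The 5/24 is divided into 3 equal shares of 5/72 among Takeshi, Kenji, Satoshi.
Takeshi is living and takes 5/72.
Kenji is living and takes 5/72.
Satoshi is living and takes 5/72.
Junko predeceased; the 5/24 allotted to Junko's branch passes to Junko's issue by representation.
The 5/24 is divided into 3 equal shares of 5/72 among Haruki, Umeko, Fumio.
Haruki is living and takes 5/72.
Umeko is living and takes 5/72.
Fumio is living and takes 5/72.
Kaede predeceased; the 5/24 allotted to Kaede's branch passes to Kaede's issue by representation.
The 5/24 is divided into 2 equal shares of 5/48 among Akira, Sachiko.
Akira is living and takes 5/48.
Sachiko is living and takes 5/48.

Akira 5/48; Chiyo 3/8; Fumio 5/72; Haruki 5/72; Kenji 5/72; Sachiko 5/48; Satoshi 5/72; Takeshi 5/72; Umeko 5/72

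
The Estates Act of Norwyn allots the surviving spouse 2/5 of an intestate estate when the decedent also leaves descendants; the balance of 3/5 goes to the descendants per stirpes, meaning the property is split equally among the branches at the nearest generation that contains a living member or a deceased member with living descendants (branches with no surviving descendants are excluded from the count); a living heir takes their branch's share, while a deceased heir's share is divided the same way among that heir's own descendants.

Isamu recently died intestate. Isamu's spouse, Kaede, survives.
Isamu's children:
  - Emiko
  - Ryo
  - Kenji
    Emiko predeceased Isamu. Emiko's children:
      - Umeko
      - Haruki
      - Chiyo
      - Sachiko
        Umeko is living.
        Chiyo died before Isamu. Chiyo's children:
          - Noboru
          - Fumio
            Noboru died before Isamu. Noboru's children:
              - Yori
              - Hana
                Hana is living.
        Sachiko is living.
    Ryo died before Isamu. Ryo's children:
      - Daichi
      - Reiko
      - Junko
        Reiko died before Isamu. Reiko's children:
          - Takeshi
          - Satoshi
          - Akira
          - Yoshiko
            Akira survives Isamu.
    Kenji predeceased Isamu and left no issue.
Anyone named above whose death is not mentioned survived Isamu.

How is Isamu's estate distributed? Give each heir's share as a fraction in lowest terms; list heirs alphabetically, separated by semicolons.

Kaede, as surviving spouse, takes 2/5.
The remaining 3/5 passes to Isamu's descendants per stirpes.
Kenji left no surviving issue, so that branch lapses and is disregarded.
The 3/5 is divided into 2 equal shares of 3/10 among Emiko, Ryo.
Emiko predeceased; the 3/10 allotted to Emiko's branch passes to Emiko's issue by representation.
The 3/10 is divided into 4 equal shares of 3/40 among Umeko, Haruki, Chiyo, Sachiko.
Umeko is living and takes 3/40.
Haruki is living and takes 3/40.
Chiyo predeceased; the 3/40 allotted to Chiyo's branch passes to Chiyo's issue by representation.
The 3/40 is divided into 2 equal shares of 3/80 among Noboru, Fumio.
Noboru predeceased; the 3/80 allotted to Noboru's branch passes to Noboru's issue by representation.
The 3/80 is divided into 2 equal shares of 3/160 among Yori, Hana.
Yori is living and takes 3/160.
Hana is living and takes 3/160.
Fumio is living and takes 3/80.
Sachiko is living and takes 3/40.
Ryo predeceased; the 3/10 allotted to Ryo's branch passes to Ryo's issue by representation.
The 3/10 is divided into 3 equal shares of 1/10 among Daichi, Reiko, Junko.
Daichi is living and takes 1/10.
Reiko predeceased; the 1/10 allotted to Reiko's branch passes to Reiko's issue by representation.
The 1/10 is divided into 4 equal shares of 1/40 among Takeshi, Satoshi, Akira, Yoshiko.
Takeshi is living and takes 1/40.
Satoshi is living and takes 1/40.
Akira is living and takes 1/40.
Yoshiko is living and takes 1/40.
Junko is living and takes 1/10.

Akira 1/40; Daichi 1/10; Fumio 3/80; Hana 3/160; Haruki 3/40; Junko 1/10; Kaede 2/5; Sachiko 3/40; Satoshi 1/40; Takeshi 1/40; Umeko 3/40; Yori 3/160; Yoshiko 1/40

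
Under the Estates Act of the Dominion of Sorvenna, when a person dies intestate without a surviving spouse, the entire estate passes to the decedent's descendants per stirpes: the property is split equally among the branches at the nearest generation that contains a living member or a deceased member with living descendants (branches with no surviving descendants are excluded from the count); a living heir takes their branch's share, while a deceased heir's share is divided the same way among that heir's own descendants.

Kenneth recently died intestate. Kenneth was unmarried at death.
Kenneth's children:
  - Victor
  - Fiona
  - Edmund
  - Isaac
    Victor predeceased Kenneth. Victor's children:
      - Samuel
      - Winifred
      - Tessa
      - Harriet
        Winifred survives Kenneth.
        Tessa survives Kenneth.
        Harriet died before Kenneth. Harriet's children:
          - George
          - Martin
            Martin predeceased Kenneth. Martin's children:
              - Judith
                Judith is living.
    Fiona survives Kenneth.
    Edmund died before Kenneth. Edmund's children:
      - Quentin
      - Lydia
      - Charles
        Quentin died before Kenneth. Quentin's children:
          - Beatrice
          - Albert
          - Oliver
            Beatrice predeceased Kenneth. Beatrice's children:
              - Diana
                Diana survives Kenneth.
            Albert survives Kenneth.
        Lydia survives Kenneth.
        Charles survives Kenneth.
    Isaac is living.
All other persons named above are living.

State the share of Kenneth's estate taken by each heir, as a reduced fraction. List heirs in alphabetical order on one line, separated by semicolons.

Albert 1/36; Charles 1/12; Diana 1/36; Fiona 1/4; George 1/32; Isaac 1/4; Judith 1/32; Lydia 1/12; Oliver 1/36; Samuel 1/16; Tessa 1/16; Winifred 1/16

There is no surviving spouse, so the entire estate passes to Kenneth's descendants per stirpes.
The estate is divided into 4 equal shares of 1/4 among Victor, Fiona, Edmund, Isaac.
Victor predeceased; the 1/4 allotted to Victor's branch passes to Victor's issue by representation.
The 1/4 is divided into 4 equal shares of 1/16 among Samuel, Winifred, Tessa, Harriet.
Samuel is living and takes 1/16.
Winifred is living and takes 1/16.
Tessa is living and takes 1/16.
Harriet predeceased; the 1/16 allotted to Harriet's branch passes to Harriet's issue by representation.
The 1/16 is divided into 2 equal shares of 1/32 among George, Martin.
George is living and takes 1/32.
Martin predeceased; the 1/32 allotted to Martin's branch passes to Martin's issue by representation.
Judith is the sole taker at this level and receives the full 1/32.
Fiona is living and takes 1/4.
Edmund predeceased; the 1/4 allotted to Edmund's branch passes to Edmund's issue by representation.
The 1/4 is divided into 3 equal shares of 1/12 among Quentin, Lydia, Charles.
Quentin predeceased; the 1/12 allotted to Quentin's branch passes to Quentin's issue by representation.
The 1/12 is divided into 3 equal shares of 1/36 among Beatrice, Albert, Oliver.
Beatrice predeceased; the 1/36 allotted to Beatrice's branch passes to Beatrice's issue by representation.
Diana is the sole taker at this level and receives the full 1/36.
Albert is living and takes 1/36.
Oliver is living and takes 1/36.
Lydia is living and takes 1/12.
Charles is living and takes 1/12.
Isaac is living and takes 1/4.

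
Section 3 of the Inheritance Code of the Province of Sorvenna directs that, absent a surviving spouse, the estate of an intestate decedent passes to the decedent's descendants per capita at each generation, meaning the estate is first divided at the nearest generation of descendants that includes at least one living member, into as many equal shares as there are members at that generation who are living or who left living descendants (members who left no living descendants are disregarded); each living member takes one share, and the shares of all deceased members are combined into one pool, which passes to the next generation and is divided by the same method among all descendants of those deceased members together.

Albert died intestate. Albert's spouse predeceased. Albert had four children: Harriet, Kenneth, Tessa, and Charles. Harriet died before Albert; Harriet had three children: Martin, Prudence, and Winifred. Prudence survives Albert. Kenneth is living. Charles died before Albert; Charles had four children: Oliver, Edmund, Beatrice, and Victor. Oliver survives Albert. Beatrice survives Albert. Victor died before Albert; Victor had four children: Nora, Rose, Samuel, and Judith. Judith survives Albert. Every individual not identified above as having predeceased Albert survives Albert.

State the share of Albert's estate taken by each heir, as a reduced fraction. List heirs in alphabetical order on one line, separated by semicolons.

Beatrice 1/14; Edmund 1/14; Judith 1/56; Kenneth 1/4; Martin 1/14; Nora 1/56; Oliver 1/14; Prudence 1/14; Rose 1/56; Samuel 1/56; Tessa 1/4; Winifred 1/14

There is no surviving spouse, so the entire estate passes to Albert's descendants per capita at each generation.
At generation 1 (Harriet, Kenneth, Tessa, Charles) there are 4 shares of (1)/4 = 1/4 each.
Living: Kenneth and Tessa — each takes 1/4.
Deceased: Harriet and Charles. Their combined 1/2 is pooled and carried to generation 2.
At generation 2 (Martin, Prudence, Winifred, Oliver, Edmund, Beatrice, Victor) there are 7 shares of (1/2)/7 = 1/14 each.
Living: Martin, Prudence, Winifred, Oliver, Edmund, and Beatrice — each takes 1/14.
Deceased: Victor. That 1/14 share is carried to generation 3.
At generation 3 (Nora, Rose, Samuel, Judith) there are 4 shares of (1/14)/4 = 1/56 each.
Living: Nora, Rose, Samuel, and Judith — each takes 1/56.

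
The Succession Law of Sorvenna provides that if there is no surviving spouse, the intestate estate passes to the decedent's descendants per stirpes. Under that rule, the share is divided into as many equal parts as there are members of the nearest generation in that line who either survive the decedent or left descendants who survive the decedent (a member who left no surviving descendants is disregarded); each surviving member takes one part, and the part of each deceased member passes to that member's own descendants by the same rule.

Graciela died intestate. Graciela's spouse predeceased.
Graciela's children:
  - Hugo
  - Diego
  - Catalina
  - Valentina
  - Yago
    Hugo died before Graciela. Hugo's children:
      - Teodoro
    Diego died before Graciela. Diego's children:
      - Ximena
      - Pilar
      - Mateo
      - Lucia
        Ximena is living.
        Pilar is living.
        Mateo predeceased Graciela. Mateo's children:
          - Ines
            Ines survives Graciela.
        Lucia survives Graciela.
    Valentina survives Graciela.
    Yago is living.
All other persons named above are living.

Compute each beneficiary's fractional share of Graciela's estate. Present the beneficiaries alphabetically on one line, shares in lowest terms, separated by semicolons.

There is no surviving spouse, so the entire estate passes to Graciela's descendants per stirpes.
The estate is divided into 5 equal shares of 1/5 among Hugo, Diego, Catalina, Valentina, Yago.
Hugo predeceased; the 1/5 allotted to Hugo's branch passes to Hugo's issue by representation.
Teodoro is the sole taker at this level and receives the full 1/5.
Diego predeceased; the 1/5 allotted to Diego's branch passes to Diego's issue by representation.
The 1/5 is divided into 4 equal shares of 1/20 among Ximena, Pilar, Mateo, Lucia.
Ximena is living and takes 1/20.
Pilar is living and takes 1/20.
Mateo predeceased; the 1/20 allotted to Mateo's branch passes to Mateo's issue by representation.
Ines is the sole taker at this level and receives the full 1/20.
Lucia is living and takes 1/20.
Catalina is living and takes 1/5.
Valentina is living and takes 1/5.
Yago is living and takes 1/5.

Catalina 1/5; Ines 1/20; Lucia 1/20; Pilar 1/20; Teodoro 1/5; Valentina 1/5; Ximena 1/20; Yago 1/5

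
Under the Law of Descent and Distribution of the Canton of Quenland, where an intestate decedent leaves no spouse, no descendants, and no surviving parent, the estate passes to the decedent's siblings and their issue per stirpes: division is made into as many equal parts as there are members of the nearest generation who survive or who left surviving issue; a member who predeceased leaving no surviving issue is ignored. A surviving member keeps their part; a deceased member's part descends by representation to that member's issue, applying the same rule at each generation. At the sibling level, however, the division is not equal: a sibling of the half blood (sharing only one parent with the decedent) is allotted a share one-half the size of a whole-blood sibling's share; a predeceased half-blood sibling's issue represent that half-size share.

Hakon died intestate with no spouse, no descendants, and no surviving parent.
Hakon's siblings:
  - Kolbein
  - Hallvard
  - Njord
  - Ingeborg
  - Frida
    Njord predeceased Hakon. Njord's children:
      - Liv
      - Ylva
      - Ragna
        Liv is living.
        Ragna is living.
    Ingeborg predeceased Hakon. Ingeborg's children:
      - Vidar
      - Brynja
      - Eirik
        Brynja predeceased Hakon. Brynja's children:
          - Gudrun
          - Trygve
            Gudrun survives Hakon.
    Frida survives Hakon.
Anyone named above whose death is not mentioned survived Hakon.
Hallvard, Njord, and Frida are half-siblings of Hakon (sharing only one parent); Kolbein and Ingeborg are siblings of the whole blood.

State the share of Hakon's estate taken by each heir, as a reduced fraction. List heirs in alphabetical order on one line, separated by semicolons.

No spouse, descendants, or parent survives, so the estate passes to Hakon's siblings per stirpes.
Half-blood siblings count for one-half the weight of whole-blood siblings at the initial division.
Dividing 1 in proportion to weights (total weight 7/2): Kolbein (weight 1) → 2/7; Hallvard (weight 1/2) → 1/7; Njord (weight 1/2) → 1/7; Ingeborg (weight 1) → 2/7; Frida (weight 1/2) → 1/7.
Kolbein is living and takes 2/7.
Hallvard is living and takes 1/7.
Njord predeceased; the 1/7 allotted to Njord's branch passes to Njord's issue by representation.
The 1/7 is divided into 3 equal shares of 1/21 among Liv, Ylva, Ragna.
Liv is living and takes 1/21.
Ylva is living and takes 1/21.
Ragna is living and takes 1/21.
Ingeborg predeceased; the 2/7 allotted to Ingeborg's branch passes to Ingeborg's issue by representation.
The 2/7 is divided into 3 equal shares of 2/21 among Vidar, Brynja, Eirik.
Vidar is living and takes 2/21.
Brynja predeceased; the 2/21 allotted to Brynja's branch passes to Brynja's issue by representation.
The 2/21 is divided into 2 equal shares of 1/21 among Gudrun, Trygve.
Gudrun is living and takes 1/21.
Trygve is living and takes 1/21.
Eirik is living and takes 2/21.
Frida is living and takes 1/7.

Eirik 2/21; Frida 1/7; Gudrun 1/21; Hallvard 1/7; Kolbein 2/7; Liv 1/21; Ragna 1/21; Trygve 1/21; Vidar 2/21; Ylva 1/21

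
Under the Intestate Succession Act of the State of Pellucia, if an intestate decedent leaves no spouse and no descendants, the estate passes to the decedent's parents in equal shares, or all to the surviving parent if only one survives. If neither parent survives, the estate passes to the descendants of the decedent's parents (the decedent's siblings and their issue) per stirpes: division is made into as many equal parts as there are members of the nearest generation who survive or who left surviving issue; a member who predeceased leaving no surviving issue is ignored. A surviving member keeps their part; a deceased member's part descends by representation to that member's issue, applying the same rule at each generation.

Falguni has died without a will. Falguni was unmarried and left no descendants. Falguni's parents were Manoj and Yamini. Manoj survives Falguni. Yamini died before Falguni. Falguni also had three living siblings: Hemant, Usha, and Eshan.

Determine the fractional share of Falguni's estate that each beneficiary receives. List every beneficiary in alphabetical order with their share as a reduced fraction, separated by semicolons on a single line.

Only one parent, Manoj, survives, so Manoj takes the entire estate. The siblings take nothing because a surviving parent has priority.

Manoj 1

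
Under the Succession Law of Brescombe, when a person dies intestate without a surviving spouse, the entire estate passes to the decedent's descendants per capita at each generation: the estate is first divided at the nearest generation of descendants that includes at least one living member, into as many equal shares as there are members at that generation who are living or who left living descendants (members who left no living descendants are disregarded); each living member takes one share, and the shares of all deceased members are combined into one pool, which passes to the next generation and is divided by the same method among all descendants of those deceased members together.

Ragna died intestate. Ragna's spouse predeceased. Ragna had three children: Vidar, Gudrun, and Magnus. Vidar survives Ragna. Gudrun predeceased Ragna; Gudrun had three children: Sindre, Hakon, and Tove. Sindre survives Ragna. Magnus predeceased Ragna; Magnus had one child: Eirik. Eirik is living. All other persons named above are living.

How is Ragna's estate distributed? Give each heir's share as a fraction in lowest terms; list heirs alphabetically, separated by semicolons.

Eirik 1/6; Hakon 1/6; Sindre 1/6; Tove 1/6; Vidar 1/3

There is no surviving spouse, so the entire estate passes to Ragna's descendants per capita at each generation.
At generation 1 (Vidar, Gudrun, Magnus) there are 3 shares of (1)/3 = 1/3 each.
Living: Vidar — each takes 1/3.
Deceased: Gudrun and Magnus. Their combined 2/3 is pooled and carried to generation 2.
At generation 2 (Sindre, Hakon, Tove, Eirik) there are 4 shares of (2/3)/4 = 1/6 each.
Living: Sindre, Hakon, Tove, and Eirik — each takes 1/6.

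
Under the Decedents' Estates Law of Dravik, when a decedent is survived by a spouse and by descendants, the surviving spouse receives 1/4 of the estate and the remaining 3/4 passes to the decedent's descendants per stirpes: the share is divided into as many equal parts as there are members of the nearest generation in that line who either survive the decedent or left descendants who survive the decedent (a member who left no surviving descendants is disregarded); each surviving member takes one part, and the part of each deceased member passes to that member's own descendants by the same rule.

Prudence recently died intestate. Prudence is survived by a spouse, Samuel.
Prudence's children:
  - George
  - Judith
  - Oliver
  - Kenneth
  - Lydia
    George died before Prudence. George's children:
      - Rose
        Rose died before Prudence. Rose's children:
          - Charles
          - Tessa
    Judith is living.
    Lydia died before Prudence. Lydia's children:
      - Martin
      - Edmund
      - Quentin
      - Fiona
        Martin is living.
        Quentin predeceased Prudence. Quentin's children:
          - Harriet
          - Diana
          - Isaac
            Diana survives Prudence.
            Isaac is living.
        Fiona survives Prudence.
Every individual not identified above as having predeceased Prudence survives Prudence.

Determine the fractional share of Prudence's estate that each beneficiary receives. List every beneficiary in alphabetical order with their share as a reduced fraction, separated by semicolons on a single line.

Samuel, as surviving spouse, takes 1/4.
The remaining 3/4 passes to Prudence's descendants per stirpes.
The 3/4 is divided into 5 equal shares of 3/20 among George, Judith, Oliver, Kenneth, Lydia.
George predeceased; the 3/20 allotted to George's branch passes to George's issue by representation.
Rose's line is the sole branch at this level, so the full 3/20 passes to Rose's issue by representation.
The 3/20 is divided into 2 equal shares of 3/40 among Charles, Tessa.
Charles is living and takes 3/40.
Tessa is living and takes 3/40.
Judith is living and takes 3/20.
Oliver is living and takes 3/20.
Kenneth is living and takes 3/20.
Lydia predeceased; the 3/20 allotted to Lydia's branch passes to Lydia's issue by representation.
The 3/20 is divided into 4 equal shares of 3/80 among Martin, Edmund, Quentin, Fiona.
Martin is living and takes 3/80.
Edmund is living and takes 3/80.
Quentin predeceased; the 3/80 allotted to Quentin's branch passes to Quentin's issue by representation.
The 3/80 is divided into 3 equal shares of 1/80 among Harriet, Diana, Isaac.
Harriet is living and takes 1/80.
Diana is living and takes 1/80.
Isaac is living and takes 1/80.
Fiona is living and takes 3/80.

Charles 3/40; Diana 1/80; Edmund 3/80; Fiona 3/80; Harriet 1/80; Isaac 1/80; Judith 3/20; Kenneth 3/20; Martin 3/80; Oliver 3/20; Samuel 1/4; Tessa 3/40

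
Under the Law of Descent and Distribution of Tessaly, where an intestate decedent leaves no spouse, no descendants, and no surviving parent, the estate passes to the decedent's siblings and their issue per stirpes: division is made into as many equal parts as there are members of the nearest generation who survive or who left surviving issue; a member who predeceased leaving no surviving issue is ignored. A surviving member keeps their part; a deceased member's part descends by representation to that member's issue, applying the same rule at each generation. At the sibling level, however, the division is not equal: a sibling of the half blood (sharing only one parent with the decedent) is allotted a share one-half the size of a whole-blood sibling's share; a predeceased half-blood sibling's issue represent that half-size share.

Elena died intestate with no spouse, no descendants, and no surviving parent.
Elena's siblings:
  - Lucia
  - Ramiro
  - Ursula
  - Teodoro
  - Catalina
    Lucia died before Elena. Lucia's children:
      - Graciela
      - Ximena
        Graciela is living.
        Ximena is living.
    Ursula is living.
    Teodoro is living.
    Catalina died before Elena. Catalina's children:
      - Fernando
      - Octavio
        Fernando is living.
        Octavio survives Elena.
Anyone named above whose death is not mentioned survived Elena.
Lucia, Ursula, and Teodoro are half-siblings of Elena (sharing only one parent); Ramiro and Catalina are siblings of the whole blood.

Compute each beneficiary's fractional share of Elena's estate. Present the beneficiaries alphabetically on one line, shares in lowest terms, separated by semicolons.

No spouse, descendants, or parent survives, so the estate passes to Elena's siblings per stirpes.
Half-blood siblings count for one-half the weight of whole-blood siblings at the initial division.
Dividing 1 in proportion to weights (total weight 7/2): Lucia (weight 1/2) → 1/7; Ramiro (weight 1) → 2/7; Ursula (weight 1/2) → 1/7; Teodoro (weight 1/2) → 1/7; Catalina (weight 1) → 2/7.
Lucia predeceased; the 1/7 allotted to Lucia's branch passes to Lucia's issue by representation.
The 1/7 is divided into 2 equal shares of 1/14 among Graciela, Ximena.
Graciela is living and takes 1/14.
Ximena is living and takes 1/14.
Ramiro is living and takes 2/7.
Ursula is living and takes 1/7.
Teodoro is living and takes 1/7.
Catalina predeceased; the 2/7 allotted to Catalina's branch passes to Catalina's issue by representation.
The 2/7 is divided into 2 equal shares of 1/7 among Fernando, Octavio.
Fernando is living and takes 1/7.
Octavio is living and takes 1/7.

Fernando 1/7; Graciela 1/14; Octavio 1/7; Ramiro 2/7; Teodoro 1/7; Ursula 1/7; Ximena 1/14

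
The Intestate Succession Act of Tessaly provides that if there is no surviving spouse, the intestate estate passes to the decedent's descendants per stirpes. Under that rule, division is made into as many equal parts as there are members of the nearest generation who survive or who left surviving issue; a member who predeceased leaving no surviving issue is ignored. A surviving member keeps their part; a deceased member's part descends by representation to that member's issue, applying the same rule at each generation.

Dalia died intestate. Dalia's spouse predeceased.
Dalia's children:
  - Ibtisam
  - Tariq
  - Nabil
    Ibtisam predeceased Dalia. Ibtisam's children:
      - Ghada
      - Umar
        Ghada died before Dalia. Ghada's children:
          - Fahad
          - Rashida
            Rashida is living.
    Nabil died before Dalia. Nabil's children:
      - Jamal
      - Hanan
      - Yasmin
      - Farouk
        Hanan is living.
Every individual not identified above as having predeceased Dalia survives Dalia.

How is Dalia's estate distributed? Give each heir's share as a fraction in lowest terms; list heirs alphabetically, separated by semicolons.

There is no surviving spouse, so the entire estate passes to Dalia's descendants per stirpes.
The estate is divided into 3 equal shares of 1/3 among Ibtisam, Tariq, Nabil.
Ibtisam predeceased; the 1/3 allotted to Ibtisam's branch passes to Ibtisam's issue by representation.
The 1/3 is divided into 2 equal shares of 1/6 among Ghada, Umar.
Ghada predeceased; the 1/6 allotted to Ghada's branch passes to Ghada's issue by representation.
The 1/6 is divided into 2 equal shares of 1/12 among Fahad, Rashida.
Fahad is living and takes 1/12.
Rashida is living and takes 1/12.
Umar is living and takes 1/6.
Tariq is living and takes 1/3.
Nabil predeceased; the 1/3 allotted to Nabil's branch passes to Nabil's issue by representation.
The 1/3 is divided into 4 equal shares of 1/12 among Jamal, Hanan, Yasmin, Farouk.
Jamal is living and takes 1/12.
Hanan is living and takes 1/12.
Yasmin is living and takes 1/12.
Farouk is living and takes 1/12.

Fahad 1/12; Farouk 1/12; Hanan 1/12; Jamal 1/12; Rashida 1/12; Tariq 1/3; Umar 1/6; Yasmin 1/12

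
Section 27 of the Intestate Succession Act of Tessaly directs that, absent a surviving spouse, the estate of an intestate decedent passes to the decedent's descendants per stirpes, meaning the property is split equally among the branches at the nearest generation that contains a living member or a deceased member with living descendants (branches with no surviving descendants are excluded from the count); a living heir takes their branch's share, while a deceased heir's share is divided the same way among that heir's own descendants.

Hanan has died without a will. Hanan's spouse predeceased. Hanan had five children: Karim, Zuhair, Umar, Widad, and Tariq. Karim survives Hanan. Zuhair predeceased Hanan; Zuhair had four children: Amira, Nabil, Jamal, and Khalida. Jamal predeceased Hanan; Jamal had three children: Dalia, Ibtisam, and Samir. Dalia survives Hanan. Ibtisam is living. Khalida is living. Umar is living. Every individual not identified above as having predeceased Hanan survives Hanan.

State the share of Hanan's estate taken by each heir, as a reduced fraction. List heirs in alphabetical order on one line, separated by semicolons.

There is no surviving spouse, so the entire estate passes to Hanan's descendants per stirpes.
The estate is divided into 5 equal shares of 1/5 among Karim, Zuhair, Umar, Widad, Tariq.
Karim is living and takes 1/5.
Zuhair predeceased; the 1/5 allotted to Zuhair's branch passes to Zuhair's issue by representation.
The 1/5 is divided into 4 equal shares of 1/20 among Amira, Nabil, Jamal, Khalida.
Amira is living and takes 1/20.
Nabil is living and takes 1/20.
Jamal predeceased; the 1/20 allotted to Jamal's branch passes to Jamal's issue by representation.
The 1/20 is divided into 3 equal shares of 1/60 among Dalia, Ibtisam, Samir.
Dalia is living and takes 1/60.
Ibtisam is living and takes 1/60.
Samir is living and takes 1/60.
Khalida is living and takes 1/20.
Umar is living and takes 1/5.
Widad is living and takes 1/5.
Tariq is living and takes 1/5.

Amira 1/20; Dalia 1/60; Ibtisam 1/60; Karim 1/5; Khalida 1/20; Nabil 1/20; Samir 1/60; Tariq 1/5; Umar 1/5; Widad 1/5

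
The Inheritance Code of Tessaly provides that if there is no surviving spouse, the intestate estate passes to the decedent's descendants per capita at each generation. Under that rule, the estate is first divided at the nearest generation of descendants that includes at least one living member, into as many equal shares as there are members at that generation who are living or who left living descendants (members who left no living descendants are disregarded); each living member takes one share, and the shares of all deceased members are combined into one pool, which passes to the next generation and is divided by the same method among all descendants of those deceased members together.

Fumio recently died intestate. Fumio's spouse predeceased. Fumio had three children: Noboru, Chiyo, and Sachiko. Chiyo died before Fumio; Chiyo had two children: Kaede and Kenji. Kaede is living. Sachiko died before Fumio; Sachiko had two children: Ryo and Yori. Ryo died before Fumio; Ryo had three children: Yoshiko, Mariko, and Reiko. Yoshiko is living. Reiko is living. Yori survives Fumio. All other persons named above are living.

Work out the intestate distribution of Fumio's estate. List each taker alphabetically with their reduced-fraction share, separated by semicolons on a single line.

Kaede 1/6; Kenji 1/6; Mariko 1/18; Noboru 1/3; Reiko 1/18; Yori 1/6; Yoshiko 1/18

There is no surviving spouse, so the entire estate passes to Fumio's descendants per capita at each generation.
At generation 1 (Noboru, Chiyo, Sachiko) there are 3 shares of (1)/3 = 1/3 each.
Living: Noboru — each takes 1/3.
Deceased: Chiyo and Sachiko. Their combined 2/3 is pooled and carried to generation 2.
At generation 2 (Kaede, Kenji, Ryo, Yori) there are 4 shares of (2/3)/4 = 1/6 each.
Living: Kaede, Kenji, and Yori — each takes 1/6.
Deceased: Ryo. That 1/6 share is carried to generation 3.
At generation 3 (Yoshiko, Mariko, Reiko) there are 3 shares of (1/6)/3 = 1/18 each.
Living: Yoshiko, Mariko, and Reiko — each takes 1/18.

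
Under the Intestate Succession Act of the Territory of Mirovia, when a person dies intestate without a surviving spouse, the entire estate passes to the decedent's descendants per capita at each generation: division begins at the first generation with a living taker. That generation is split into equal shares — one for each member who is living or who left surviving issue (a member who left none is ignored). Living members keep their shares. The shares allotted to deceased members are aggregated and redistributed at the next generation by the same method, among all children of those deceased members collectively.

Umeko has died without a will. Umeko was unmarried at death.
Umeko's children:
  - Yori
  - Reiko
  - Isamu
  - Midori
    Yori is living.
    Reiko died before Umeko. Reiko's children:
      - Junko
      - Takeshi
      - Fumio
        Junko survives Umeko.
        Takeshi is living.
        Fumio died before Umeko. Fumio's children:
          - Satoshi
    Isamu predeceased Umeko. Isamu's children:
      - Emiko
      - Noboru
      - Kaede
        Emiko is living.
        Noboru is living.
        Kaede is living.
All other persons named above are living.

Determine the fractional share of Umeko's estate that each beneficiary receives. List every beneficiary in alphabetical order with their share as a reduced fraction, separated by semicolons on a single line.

Emiko 1/12; Junko 1/12; Kaede 1/12; Midori 1/4; Noboru 1/12; Satoshi 1/12; Takeshi 1/12; Yori 1/4

There is no surviving spouse, so the entire estate passes to Umeko's descendants per capita at each generation.
At generation 1 (Yori, Reiko, Isamu, Midori) there are 4 shares of (1)/4 = 1/4 each.
Living: Yori and Midori — each takes 1/4.
Deceased: Reiko and Isamu. Their combined 1/2 is pooled and carried to generation 2.
At generation 2 (Junko, Takeshi, Fumio, Emiko, Noboru, Kaede) there are 6 shares of (1/2)/6 = 1/12 each.
Living: Junko, Takeshi, Emiko, Noboru, and Kaede — each takes 1/12.
Deceased: Fumio. That 1/12 share is carried to generation 3.
At generation 3 (Satoshi) there are 1 shares of (1/12)/1 = 1/12 each.
Living: Satoshi — each takes 1/12.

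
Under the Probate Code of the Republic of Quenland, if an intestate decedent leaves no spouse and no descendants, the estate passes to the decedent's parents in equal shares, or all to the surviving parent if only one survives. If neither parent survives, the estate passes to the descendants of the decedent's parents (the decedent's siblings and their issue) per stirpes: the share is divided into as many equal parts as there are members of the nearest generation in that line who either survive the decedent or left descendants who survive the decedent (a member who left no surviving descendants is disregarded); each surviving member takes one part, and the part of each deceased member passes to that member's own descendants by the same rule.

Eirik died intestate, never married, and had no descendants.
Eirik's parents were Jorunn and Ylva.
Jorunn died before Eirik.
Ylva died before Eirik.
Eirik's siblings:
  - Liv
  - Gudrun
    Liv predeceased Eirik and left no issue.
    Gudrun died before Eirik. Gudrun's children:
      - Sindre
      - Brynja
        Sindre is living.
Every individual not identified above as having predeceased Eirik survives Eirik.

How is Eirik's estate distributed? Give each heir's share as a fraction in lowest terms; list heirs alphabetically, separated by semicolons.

Brynja 1/2; Sindre 1/2

Neither parent survives and there are no descendants, so the estate passes to Eirik's siblings and their issue per stirpes.
Liv left no surviving issue, so that branch lapses and is disregarded.
Gudrun's line is the sole branch at this level, so the full 1 passes to Gudrun's issue by representation.
The estate is divided into 2 equal shares of 1/2 among Sindre, Brynja.
Sindre is living and takes 1/2.
Brynja is living and takes 1/2.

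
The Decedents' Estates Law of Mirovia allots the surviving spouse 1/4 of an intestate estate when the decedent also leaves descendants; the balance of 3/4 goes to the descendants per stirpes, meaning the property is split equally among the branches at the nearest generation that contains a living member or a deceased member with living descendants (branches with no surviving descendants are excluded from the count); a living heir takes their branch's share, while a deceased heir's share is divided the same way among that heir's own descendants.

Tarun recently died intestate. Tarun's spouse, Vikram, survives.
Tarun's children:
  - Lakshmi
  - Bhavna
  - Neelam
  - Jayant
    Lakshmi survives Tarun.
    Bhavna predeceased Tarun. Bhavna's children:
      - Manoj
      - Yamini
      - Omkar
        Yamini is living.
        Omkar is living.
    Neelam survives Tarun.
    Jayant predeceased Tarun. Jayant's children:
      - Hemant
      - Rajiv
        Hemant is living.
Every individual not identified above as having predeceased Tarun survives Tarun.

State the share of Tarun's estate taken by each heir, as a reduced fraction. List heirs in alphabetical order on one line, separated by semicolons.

Hemant 3/32; Lakshmi 3/16; Manoj 1/16; Neelam 3/16; Omkar 1/16; Rajiv 3/32; Vikram 1/4; Yamini 1/16

Vikram, as surviving spouse, takes 1/4.
The remaining 3/4 passes to Tarun's descendants per stirpes.
The 3/4 is divided into 4 equal shares of 3/16 among Lakshmi, Bhavna, Neelam, Jayant.
Lakshmi is living and takes 3/16.
Bhavna predeceased; the 3/16 allotted to Bhavna's branch passes to Bhavna's issue by representation.
The 3/16 is divided into 3 equal shares of 1/16 among Manoj, Yamini, Omkar.
Manoj is living and takes 1/16.
Yamini is living and takes 1/16.
Omkar is living and takes 1/16.
Neelam is living and takes 3/16.
Jayant predeceased; the 3/16 allotted to Jayant's branch passes to Jayant's issue by representation.
The 3/16 is divided into 2 equal shares of 3/32 among Hemant, Rajiv.
Hemant is living and takes 3/32.
Rajiv is living and takes 3/32.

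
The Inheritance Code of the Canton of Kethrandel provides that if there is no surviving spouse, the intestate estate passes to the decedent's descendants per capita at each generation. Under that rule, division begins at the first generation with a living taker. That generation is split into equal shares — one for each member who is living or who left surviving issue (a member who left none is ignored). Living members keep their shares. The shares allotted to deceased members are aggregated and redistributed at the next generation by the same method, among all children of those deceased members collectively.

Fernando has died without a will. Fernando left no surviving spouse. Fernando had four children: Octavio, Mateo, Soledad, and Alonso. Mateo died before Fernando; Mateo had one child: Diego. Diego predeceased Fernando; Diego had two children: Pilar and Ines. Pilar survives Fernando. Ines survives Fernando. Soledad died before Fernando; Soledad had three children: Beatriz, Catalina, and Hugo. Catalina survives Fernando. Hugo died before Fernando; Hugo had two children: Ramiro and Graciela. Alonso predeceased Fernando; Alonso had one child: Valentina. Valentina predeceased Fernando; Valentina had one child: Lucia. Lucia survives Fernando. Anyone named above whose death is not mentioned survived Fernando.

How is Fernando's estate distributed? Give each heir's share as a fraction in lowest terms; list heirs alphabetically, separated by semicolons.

There is no surviving spouse, so the entire estate passes to Fernando's descendants per capita at each generation.
At generation 1 (Octavio, Mateo, Soledad, Alonso) there are 4 shares of (1)/4 = 1/4 each.
Living: Octavio — each takes 1/4.
Deceased: Mateo, Soledad, and Alonso. Their combined 3/4 is pooled and carried to generation 2.
At generation 2 (Diego, Beatriz, Catalina, Hugo, Valentina) there are 5 shares of (3/4)/5 = 3/20 each.
Living: Beatriz and Catalina — each takes 3/20.
Deceased: Diego, Hugo, and Valentina. Their combined 9/20 is pooled and carried to generation 3.
At generation 3 (Pilar, Ines, Ramiro, Graciela, Lucia) there are 5 shares of (9/20)/5 = 9/100 each.
Living: Pilar, Ines, Ramiro, Graciela, and Lucia — each takes 9/100.

Beatriz 3/20; Catalina 3/20; Graciela 9/100; Ines 9/100; Lucia 9/100; Octavio 1/4; Pilar 9/100; Ramiro 9/100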